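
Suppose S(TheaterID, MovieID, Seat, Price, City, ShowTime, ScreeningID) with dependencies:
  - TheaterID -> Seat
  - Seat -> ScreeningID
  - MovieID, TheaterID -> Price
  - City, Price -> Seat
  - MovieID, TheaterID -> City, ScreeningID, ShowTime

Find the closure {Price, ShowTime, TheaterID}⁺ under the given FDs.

{Price, ScreeningID, Seat, ShowTime, TheaterID}

Start with {Price, ShowTime, TheaterID}.
TheaterID -> Seat applies; add {Seat} → now {Price, Seat, ShowTime, TheaterID}.
Seat -> ScreeningID applies; add {ScreeningID} → now {Price, ScreeningID, Seat, ShowTime, TheaterID}.
No further FD applies.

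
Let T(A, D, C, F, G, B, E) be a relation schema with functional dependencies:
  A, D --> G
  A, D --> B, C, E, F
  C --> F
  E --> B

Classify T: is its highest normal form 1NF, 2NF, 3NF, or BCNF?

2NF

Candidate key: {A, D}. Prime attributes: {A, D}.
C --> F breaks BCNF: {C}⁺ = {C, F}, so {C} is not a superkey.
C --> F determines the non-prime attribute {F} from a non-superkey — 3NF is violated.
Checking every proper subset of each key, none determines a non-prime attribute — 2NF is satisfied.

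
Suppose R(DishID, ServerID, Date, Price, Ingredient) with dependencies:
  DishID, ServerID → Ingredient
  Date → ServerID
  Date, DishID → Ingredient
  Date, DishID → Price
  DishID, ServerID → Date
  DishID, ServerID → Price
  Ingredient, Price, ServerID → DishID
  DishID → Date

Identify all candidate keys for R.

{DishID} is a candidate key since {DishID}⁺ = {Date, DishID, Ingredient, Price, ServerID} covers every attribute.
{Date, Ingredient, Price} is a candidate key since {Date, Ingredient, Price}⁺ = {Date, DishID, Ingredient, Price, ServerID} covers every attribute.
{Ingredient, Price, ServerID} is a candidate key since {Ingredient, Price, ServerID}⁺ = {Date, DishID, Ingredient, Price, ServerID} covers every attribute.
Any other superkey properly contains one of these, so there are no further candidate keys.

{Date, Ingredient, Price}, {DishID}, {Ingredient, Price, ServerID}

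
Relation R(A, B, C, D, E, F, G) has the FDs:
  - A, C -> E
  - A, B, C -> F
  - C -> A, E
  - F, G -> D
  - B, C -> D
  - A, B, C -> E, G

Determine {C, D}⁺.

Start with {C, D}.
C -> A, E applies; add {A, E} → now {A, C, D, E}.
No further FD applies.

{A, C, D, E}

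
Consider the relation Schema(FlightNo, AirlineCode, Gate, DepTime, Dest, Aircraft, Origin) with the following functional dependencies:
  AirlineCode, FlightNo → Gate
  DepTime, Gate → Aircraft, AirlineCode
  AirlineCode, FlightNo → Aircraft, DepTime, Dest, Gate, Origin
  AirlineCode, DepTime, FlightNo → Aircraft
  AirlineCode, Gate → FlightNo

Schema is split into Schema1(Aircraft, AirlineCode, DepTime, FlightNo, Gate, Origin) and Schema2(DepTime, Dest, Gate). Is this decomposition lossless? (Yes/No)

Yes

Schema1 ∩ Schema2 = {DepTime, Gate}; its closure under F is {Aircraft, AirlineCode, DepTime, Dest, FlightNo, Gate, Origin}.
This includes all of Schema1, so the common attributes are a superkey of Schema1 — the join is lossless.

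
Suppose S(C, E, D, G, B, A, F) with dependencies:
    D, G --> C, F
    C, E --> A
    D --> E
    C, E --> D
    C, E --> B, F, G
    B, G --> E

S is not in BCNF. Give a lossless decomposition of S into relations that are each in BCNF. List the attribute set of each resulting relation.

Candidate keys of the original relation: {B, C, G}, {C, D}, {C, E}, {D, G}.
Within {A, B, C, D, E, F, G}: {D}⁺ ∩ {A, B, C, D, E, F, G} = {D, E}, not the whole set, so D --> E violates BCNF; decompose into {D, E} and {A, B, C, D, F, G}.
{D, E} is in BCNF.
{A, B, C, D, F, G} is in BCNF.

{A, B, C, D, F, G}; {D, E}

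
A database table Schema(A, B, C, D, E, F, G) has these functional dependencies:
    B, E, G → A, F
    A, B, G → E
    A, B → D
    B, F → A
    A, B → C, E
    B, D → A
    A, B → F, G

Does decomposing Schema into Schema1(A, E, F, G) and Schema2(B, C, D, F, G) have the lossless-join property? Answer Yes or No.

No

Schema1 ∩ Schema2 = {F, G}; its closure under F is {F, G}.
Neither Schema1 nor Schema2 is contained in that closure, so the decomposition is lossy.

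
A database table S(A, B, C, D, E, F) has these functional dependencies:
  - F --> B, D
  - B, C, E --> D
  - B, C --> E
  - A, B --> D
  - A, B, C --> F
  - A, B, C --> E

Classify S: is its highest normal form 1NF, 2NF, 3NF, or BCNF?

1NF

Candidate keys: {A, B, C}, {A, C, F}. Prime attributes: {A, B, C, F}.
F --> B, D breaks BCNF: {F}⁺ = {B, D, F}, so {F} is not a superkey.
F --> B, D determines the non-prime attribute {D} from a non-superkey — 3NF is violated.
The proper key subset {A, B} of {A, B, C} determines non-prime {D}, so the relation is not even in 2NF.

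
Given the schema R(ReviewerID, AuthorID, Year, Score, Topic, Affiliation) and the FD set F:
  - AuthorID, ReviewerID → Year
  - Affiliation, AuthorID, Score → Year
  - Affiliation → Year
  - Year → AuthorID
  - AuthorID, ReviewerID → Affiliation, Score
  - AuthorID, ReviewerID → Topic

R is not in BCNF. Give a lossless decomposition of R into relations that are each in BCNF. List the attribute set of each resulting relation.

Candidate keys of the original relation: {Affiliation, ReviewerID}, {AuthorID, ReviewerID}, {ReviewerID, Year}.
{Affiliation, AuthorID, ReviewerID, Score, Topic, Year}: {Affiliation, AuthorID, Score} determines {Affiliation, AuthorID, Score, Year} here but is not a superkey — split on Affiliation, AuthorID, Score → Year, giving {Affiliation, AuthorID, Score, Year} and {Affiliation, AuthorID, ReviewerID, Score, Topic}.
{Affiliation, AuthorID, Score, Year}: {Affiliation} determines {Affiliation, AuthorID, Year} here but is not a superkey — split on Affiliation → AuthorID, Year, giving {Affiliation, AuthorID, Year} and {Affiliation, Score}.
{Affiliation, AuthorID, Year}: {Year} determines {AuthorID, Year} here but is not a superkey — split on Year → AuthorID, giving {AuthorID, Year} and {Affiliation, Year}.
{AuthorID, Year}: every determinant is a superkey — BCNF.
{Affiliation, Year}: every determinant is a superkey — BCNF.
{Affiliation, Score}: every determinant is a superkey — BCNF.
{Affiliation, AuthorID, ReviewerID, Score, Topic}: {Affiliation} determines {Affiliation, AuthorID} here but is not a superkey — split on Affiliation → AuthorID, giving {Affiliation, AuthorID} and {Affiliation, ReviewerID, Score, Topic}.
{Affiliation, AuthorID}: every determinant is a superkey — BCNF.
{Affiliation, ReviewerID, Score, Topic}: every determinant is a superkey — BCNF.

{Affiliation, AuthorID}; {Affiliation, ReviewerID, Score, Topic}; {Affiliation, Year}; {AuthorID, Year}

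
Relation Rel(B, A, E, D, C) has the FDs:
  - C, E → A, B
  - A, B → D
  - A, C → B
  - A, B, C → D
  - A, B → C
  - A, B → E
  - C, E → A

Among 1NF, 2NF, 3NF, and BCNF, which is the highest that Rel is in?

Candidate keys: {A, B}, {A, C}, {C, E}. Prime attributes: {A, B, C, E}.
The left-hand side of every FD is a superkey, so BCNF is satisfied.

BCNF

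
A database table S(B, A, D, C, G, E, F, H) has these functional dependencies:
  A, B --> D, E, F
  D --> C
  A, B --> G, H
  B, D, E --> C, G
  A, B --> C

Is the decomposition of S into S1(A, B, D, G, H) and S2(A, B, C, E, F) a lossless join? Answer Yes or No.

The shared attributes are {A, B} and {A, B}⁺ = {A, B, C, D, E, F, G, H}.
Since S1 ⊆ {A, B, C, D, E, F, G, H}, the intersection is a superkey of S1; the decomposition is lossless.

Yes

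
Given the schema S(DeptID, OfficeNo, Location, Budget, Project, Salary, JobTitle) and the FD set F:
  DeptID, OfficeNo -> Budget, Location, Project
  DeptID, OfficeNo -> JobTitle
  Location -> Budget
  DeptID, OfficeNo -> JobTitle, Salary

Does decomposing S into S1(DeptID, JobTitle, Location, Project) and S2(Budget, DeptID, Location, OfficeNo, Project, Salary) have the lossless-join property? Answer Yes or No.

No

Common attributes: {DeptID, Location, Project}; their closure is {Budget, DeptID, Location, Project}.
Neither S1 nor S2 is contained in that closure, so the decomposition is lossy.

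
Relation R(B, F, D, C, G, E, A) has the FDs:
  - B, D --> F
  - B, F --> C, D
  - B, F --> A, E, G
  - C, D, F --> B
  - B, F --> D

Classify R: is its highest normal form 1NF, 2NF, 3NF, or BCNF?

BCNF

Candidate keys: {B, D}, {B, F}, {C, D, F}. Prime attributes: {B, C, D, F}.
The left-hand side of every FD is a superkey, so BCNF is satisfied.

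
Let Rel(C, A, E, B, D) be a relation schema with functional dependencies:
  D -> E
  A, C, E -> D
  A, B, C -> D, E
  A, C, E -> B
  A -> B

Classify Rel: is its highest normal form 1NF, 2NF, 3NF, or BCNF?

Candidate key: {A, C}. Prime attributes: {A, C}.
For D -> E we have {D}⁺ = {D, E}; {D} is not a superkey, so BCNF fails.
Because {E} is non-prime and the left side of D -> E is not a superkey, the relation is not in 3NF.
Since {A} ⊂ {A, C} and {A}⁺ ⊇ {B} with {B} non-prime, there is a partial dependency; 2NF fails.

1NF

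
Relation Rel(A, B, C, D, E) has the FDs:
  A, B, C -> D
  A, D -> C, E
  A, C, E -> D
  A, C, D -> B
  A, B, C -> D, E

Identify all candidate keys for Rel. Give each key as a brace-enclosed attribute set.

Attributes never on any right-hand side: {A} — every candidate key must contain it.
{A, D}⁺ = {A, B, C, D, E} — all of the relation — so {A, D} is a candidate key.
{A, B, C}⁺ = {A, B, C, D, E} — all of the relation — so {A, B, C} is a candidate key.
{A, C, E}⁺ = {A, B, C, D, E} — all of the relation — so {A, C, E} is a candidate key.
These are minimal and exhaustive — every other superkey contains one of them.

{A, B, C}, {A, C, E}, {A, D}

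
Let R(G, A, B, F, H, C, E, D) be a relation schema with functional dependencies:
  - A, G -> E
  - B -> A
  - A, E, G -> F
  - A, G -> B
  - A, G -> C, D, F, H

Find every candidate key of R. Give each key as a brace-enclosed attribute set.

{A, G}, {B, G}

Attributes never on any right-hand side: {G} — every candidate key must contain it.
Closure of {A, G} is {A, B, C, D, E, F, G, H}, the whole schema; {A, G} is a candidate key.
Closure of {B, G} is {A, B, C, D, E, F, G, H}, the whole schema; {B, G} is a candidate key.
These are minimal and exhaustive — every other superkey contains one of them.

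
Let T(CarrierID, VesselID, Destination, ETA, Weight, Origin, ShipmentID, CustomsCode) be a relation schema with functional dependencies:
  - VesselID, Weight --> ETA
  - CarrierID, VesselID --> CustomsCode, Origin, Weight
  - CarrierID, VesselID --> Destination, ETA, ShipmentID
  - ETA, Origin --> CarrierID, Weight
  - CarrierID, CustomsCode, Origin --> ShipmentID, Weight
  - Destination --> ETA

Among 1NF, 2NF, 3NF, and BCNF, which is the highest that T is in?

2NF

Candidate keys: {CarrierID, VesselID}, {Destination, Origin, VesselID}, {ETA, Origin, VesselID}, {Origin, VesselID, Weight}. Prime attributes: {CarrierID, Destination, ETA, Origin, VesselID, Weight}.
VesselID, Weight --> ETA: {VesselID, Weight}⁺ = {ETA, VesselID, Weight}, which is not all of the attributes, so the left side is not a superkey — BCNF is violated.
Because {ShipmentID} is non-prime and the left side of CarrierID, CustomsCode, Origin --> ShipmentID, Weight is not a superkey, the relation is not in 3NF.
Checking every proper subset of each key, none determines a non-prime attribute — 2NF is satisfied.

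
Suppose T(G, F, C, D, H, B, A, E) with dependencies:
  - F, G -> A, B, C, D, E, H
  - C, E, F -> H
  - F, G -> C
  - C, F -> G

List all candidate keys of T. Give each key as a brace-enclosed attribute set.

No FD produces {F}, so it must be in every candidate key.
{C, F}⁺ = {A, B, C, D, E, F, G, H}, which is every attribute, so {C, F} is a candidate key.
{F, G}⁺ = {A, B, C, D, E, F, G, H}, which is every attribute, so {F, G} is a candidate key.
Any other superkey properly contains one of these, so there are no further candidate keys.

{C, F}, {F, G}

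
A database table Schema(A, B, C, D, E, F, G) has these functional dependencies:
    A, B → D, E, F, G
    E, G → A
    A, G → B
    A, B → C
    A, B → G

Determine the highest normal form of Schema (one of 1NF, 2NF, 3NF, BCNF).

BCNF

Candidate keys: {A, B}, {A, G}, {E, G}. Prime attributes: {A, B, E, G}.
The left-hand side of every FD is a superkey, so BCNF is satisfied.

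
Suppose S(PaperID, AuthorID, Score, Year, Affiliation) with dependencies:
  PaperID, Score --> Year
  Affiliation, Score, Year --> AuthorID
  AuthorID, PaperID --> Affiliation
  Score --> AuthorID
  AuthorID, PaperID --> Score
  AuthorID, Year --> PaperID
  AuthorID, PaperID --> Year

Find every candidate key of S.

{AuthorID, PaperID}, {AuthorID, Year}, {PaperID, Score}, {Score, Year}

{AuthorID, PaperID}⁺ = {Affiliation, AuthorID, PaperID, Score, Year} — all of the relation — so {AuthorID, PaperID} is a candidate key.
{AuthorID, Year}⁺ = {Affiliation, AuthorID, PaperID, Score, Year} — all of the relation — so {AuthorID, Year} is a candidate key.
{PaperID, Score}⁺ = {Affiliation, AuthorID, PaperID, Score, Year} — all of the relation — so {PaperID, Score} is a candidate key.
{Score, Year}⁺ = {Affiliation, AuthorID, PaperID, Score, Year} — all of the relation — so {Score, Year} is a candidate key.
No proper subset of any of these is a key, and no other minimal superkey exists.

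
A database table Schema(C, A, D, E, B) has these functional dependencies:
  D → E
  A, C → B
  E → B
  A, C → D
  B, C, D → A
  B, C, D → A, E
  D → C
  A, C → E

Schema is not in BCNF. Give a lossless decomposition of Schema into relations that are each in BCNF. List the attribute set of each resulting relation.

{A, C, D, E}; {B, E}

Candidate keys of the original relation: {A, C}, {D}.
In {A, B, C, D, E}, {E} is not a superkey ({E}⁺ restricted to this set is {B, E}), so split on E → B into {B, E} and {A, C, D, E}.
{B, E} has no BCNF violation.
{A, C, D, E} has no BCNF violation.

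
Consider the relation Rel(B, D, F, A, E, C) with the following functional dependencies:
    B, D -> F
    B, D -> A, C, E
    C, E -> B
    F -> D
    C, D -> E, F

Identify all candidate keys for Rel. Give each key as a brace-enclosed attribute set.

{B, D}⁺ = {A, B, C, D, E, F} — all of the relation — so {B, D} is a candidate key.
{B, F}⁺ = {A, B, C, D, E, F} — all of the relation — so {B, F} is a candidate key.
{C, D}⁺ = {A, B, C, D, E, F} — all of the relation — so {C, D} is a candidate key.
{C, F}⁺ = {A, B, C, D, E, F} — all of the relation — so {C, F} is a candidate key.
No proper subset of any of these is a key, and no other minimal superkey exists.

{B, D}, {B, F}, {C, D}, {C, F}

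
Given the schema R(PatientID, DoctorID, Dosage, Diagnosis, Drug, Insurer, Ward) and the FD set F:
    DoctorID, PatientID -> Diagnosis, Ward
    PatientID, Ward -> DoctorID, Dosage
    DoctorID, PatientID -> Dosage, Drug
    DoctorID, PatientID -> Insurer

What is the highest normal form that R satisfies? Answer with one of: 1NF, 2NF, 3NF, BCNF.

BCNF

Candidate keys: {DoctorID, PatientID}, {PatientID, Ward}. Prime attributes: {DoctorID, PatientID, Ward}.
Each dependency's left side is a superkey — BCNF holds.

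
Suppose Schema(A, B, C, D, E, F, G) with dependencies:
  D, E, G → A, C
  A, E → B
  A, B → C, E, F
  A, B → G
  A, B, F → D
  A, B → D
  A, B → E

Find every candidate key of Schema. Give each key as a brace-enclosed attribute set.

{A, B} is a candidate key since {A, B}⁺ = {A, B, C, D, E, F, G} covers every attribute.
{A, E} is a candidate key since {A, E}⁺ = {A, B, C, D, E, F, G} covers every attribute.
{D, E, G} is a candidate key since {D, E, G}⁺ = {A, B, C, D, E, F, G} covers every attribute.
No proper subset of any of these is a key, and no other minimal superkey exists.

{A, B}, {A, E}, {D, E, G}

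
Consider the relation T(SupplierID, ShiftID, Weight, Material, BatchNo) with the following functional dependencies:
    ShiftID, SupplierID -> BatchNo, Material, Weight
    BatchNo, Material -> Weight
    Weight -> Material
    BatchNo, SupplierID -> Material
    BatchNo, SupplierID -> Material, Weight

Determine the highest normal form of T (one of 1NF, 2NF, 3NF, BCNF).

Candidate key: {ShiftID, SupplierID}. Prime attributes: {ShiftID, SupplierID}.
BatchNo, Material -> Weight: {BatchNo, Material}⁺ = {BatchNo, Material, Weight}, which is not all of the attributes, so the left side is not a superkey — BCNF is violated.
Because {Weight} is non-prime and the left side of BatchNo, Material -> Weight is not a superkey, the relation is not in 3NF.
No non-prime attribute depends on a proper subset of any candidate key, so 2NF holds.

2NF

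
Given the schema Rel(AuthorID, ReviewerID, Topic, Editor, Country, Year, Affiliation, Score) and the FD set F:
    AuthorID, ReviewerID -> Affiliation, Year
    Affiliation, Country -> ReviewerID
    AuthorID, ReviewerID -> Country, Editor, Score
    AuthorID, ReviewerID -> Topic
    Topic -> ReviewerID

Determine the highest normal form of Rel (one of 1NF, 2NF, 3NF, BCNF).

3NF

Candidate keys: {Affiliation, AuthorID, Country}, {AuthorID, ReviewerID}, {AuthorID, Topic}. Prime attributes: {Affiliation, AuthorID, Country, ReviewerID, Topic}.
For Affiliation, Country -> ReviewerID we have {Affiliation, Country}⁺ = {Affiliation, Country, ReviewerID}; {Affiliation, Country} is not a superkey, so BCNF fails.
Since {ReviewerID} ⊆ prime attributes and every other non-superkey FD also has a prime right side, the schema is in 3NF.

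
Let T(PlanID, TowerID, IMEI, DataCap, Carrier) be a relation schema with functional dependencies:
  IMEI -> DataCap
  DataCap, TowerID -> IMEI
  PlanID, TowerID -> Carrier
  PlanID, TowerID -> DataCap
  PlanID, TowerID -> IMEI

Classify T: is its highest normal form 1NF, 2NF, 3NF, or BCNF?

2NF

Candidate key: {PlanID, TowerID}. Prime attributes: {PlanID, TowerID}.
IMEI -> DataCap: {IMEI}⁺ = {DataCap, IMEI}, which is not all of the attributes, so the left side is not a superkey — BCNF is violated.
Because {DataCap} is non-prime and the left side of IMEI -> DataCap is not a superkey, the relation is not in 3NF.
No non-prime attribute depends on a proper subset of any candidate key, so 2NF holds.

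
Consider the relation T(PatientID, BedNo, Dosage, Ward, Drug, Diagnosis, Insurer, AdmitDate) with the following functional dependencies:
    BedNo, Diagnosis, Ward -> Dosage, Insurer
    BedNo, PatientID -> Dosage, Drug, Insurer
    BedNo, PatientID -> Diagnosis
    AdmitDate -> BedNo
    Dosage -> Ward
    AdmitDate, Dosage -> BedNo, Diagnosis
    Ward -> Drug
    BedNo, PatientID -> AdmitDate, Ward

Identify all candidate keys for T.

Attributes never on any right-hand side: {PatientID} — every candidate key must contain it.
{AdmitDate, PatientID}⁺ = {AdmitDate, BedNo, Diagnosis, Dosage, Drug, Insurer, PatientID, Ward}, which is every attribute, so {AdmitDate, PatientID} is a candidate key.
{BedNo, PatientID}⁺ = {AdmitDate, BedNo, Diagnosis, Dosage, Drug, Insurer, PatientID, Ward}, which is every attribute, so {BedNo, PatientID} is a candidate key.
These are minimal and exhaustive — every other superkey contains one of them.

{AdmitDate, PatientID}, {BedNo, PatientID}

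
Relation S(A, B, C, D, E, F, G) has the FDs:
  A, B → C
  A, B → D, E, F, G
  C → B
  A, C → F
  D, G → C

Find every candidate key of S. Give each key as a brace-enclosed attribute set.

{A, B}, {A, C}, {A, D, G}

Attributes never on any right-hand side: {A} — every candidate key must contain it.
{A, B}⁺ = {A, B, C, D, E, F, G}, which is every attribute, so {A, B} is a candidate key.
{A, C}⁺ = {A, B, C, D, E, F, G}, which is every attribute, so {A, C} is a candidate key.
{A, D, G}⁺ = {A, B, C, D, E, F, G}, which is every attribute, so {A, D, G} is a candidate key.
These are minimal and exhaustive — every other superkey contains one of them.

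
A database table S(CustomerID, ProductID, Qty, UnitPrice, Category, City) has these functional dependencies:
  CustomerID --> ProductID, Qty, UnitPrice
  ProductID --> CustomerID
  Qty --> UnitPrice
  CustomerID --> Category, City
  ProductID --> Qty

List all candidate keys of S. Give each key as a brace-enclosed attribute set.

Closure of {CustomerID} is {Category, City, CustomerID, ProductID, Qty, UnitPrice}, the whole schema; {CustomerID} is a candidate key.
Closure of {ProductID} is {Category, City, CustomerID, ProductID, Qty, UnitPrice}, the whole schema; {ProductID} is a candidate key.
No proper subset of any of these is a key, and no other minimal superkey exists.

{CustomerID}, {ProductID}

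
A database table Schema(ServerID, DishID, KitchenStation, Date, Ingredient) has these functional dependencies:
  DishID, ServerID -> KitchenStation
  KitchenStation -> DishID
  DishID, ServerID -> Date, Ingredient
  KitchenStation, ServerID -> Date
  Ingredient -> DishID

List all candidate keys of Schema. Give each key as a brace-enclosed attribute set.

{DishID, ServerID}, {Ingredient, ServerID}, {KitchenStation, ServerID}

Attributes never on any right-hand side: {ServerID} — every candidate key must contain it.
{DishID, ServerID}⁺ = {Date, DishID, Ingredient, KitchenStation, ServerID} — all of the relation — so {DishID, ServerID} is a candidate key.
{Ingredient, ServerID}⁺ = {Date, DishID, Ingredient, KitchenStation, ServerID} — all of the relation — so {Ingredient, ServerID} is a candidate key.
{KitchenStation, ServerID}⁺ = {Date, DishID, Ingredient, KitchenStation, ServerID} — all of the relation — so {KitchenStation, ServerID} is a candidate key.
Any other superkey properly contains one of these, so there are no further candidate keys.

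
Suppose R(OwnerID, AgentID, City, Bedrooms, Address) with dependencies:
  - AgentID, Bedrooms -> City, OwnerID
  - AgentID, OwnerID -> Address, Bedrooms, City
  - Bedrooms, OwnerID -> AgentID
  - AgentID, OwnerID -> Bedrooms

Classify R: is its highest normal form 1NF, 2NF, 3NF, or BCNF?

BCNF

Candidate keys: {AgentID, Bedrooms}, {AgentID, OwnerID}, {Bedrooms, OwnerID}. Prime attributes: {AgentID, Bedrooms, OwnerID}.
Each dependency's left side is a superkey — BCNF holds.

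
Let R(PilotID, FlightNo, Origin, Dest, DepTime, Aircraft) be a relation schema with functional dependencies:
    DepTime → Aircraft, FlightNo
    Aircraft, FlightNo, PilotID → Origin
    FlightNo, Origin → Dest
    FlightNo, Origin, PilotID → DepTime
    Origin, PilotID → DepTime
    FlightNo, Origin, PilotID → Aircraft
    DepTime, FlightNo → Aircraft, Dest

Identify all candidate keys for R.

{Aircraft, FlightNo, PilotID}, {DepTime, PilotID}, {Origin, PilotID}

Attributes never on any right-hand side: {PilotID} — every candidate key must contain it.
Closure of {DepTime, PilotID} is {Aircraft, DepTime, Dest, FlightNo, Origin, PilotID}, the whole schema; {DepTime, PilotID} is a candidate key.
Closure of {Origin, PilotID} is {Aircraft, DepTime, Dest, FlightNo, Origin, PilotID}, the whole schema; {Origin, PilotID} is a candidate key.
Closure of {Aircraft, FlightNo, PilotID} is {Aircraft, DepTime, Dest, FlightNo, Origin, PilotID}, the whole schema; {Aircraft, FlightNo, PilotID} is a candidate key.
These are minimal and exhaustive — every other superkey contains one of them.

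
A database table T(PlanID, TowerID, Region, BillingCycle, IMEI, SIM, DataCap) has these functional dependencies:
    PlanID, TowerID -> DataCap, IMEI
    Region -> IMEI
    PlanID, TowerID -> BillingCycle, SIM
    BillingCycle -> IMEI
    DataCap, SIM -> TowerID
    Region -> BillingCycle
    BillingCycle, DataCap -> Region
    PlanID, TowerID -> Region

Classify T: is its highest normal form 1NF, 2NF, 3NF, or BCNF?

2NF

Candidate keys: {DataCap, PlanID, SIM}, {PlanID, TowerID}. Prime attributes: {DataCap, PlanID, SIM, TowerID}.
For Region -> IMEI we have {Region}⁺ = {BillingCycle, IMEI, Region}; {Region} is not a superkey, so BCNF fails.
Region -> IMEI determines the non-prime attribute {IMEI} from a non-superkey — 3NF is violated.
No proper subset of a key has a non-prime attribute in its closure, so there is no partial dependency; 2NF holds.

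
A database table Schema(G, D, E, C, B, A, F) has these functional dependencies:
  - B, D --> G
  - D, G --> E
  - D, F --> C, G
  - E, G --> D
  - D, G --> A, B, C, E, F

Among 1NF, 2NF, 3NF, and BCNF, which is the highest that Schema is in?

Candidate keys: {B, D}, {D, F}, {D, G}, {E, G}. Prime attributes: {B, D, E, F, G}.
Each dependency's left side is a superkey — BCNF holds.

BCNF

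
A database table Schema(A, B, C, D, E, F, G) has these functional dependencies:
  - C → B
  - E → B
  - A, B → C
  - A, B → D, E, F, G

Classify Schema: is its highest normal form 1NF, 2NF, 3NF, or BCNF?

3NF

Candidate keys: {A, B}, {A, C}, {A, E}. Prime attributes: {A, B, C, E}.
C → B breaks BCNF: {C}⁺ = {B, C}, so {C} is not a superkey.
Its right-hand attributes {B} are all prime, as are those of every other non-superkey FD — the relation is in 3NF.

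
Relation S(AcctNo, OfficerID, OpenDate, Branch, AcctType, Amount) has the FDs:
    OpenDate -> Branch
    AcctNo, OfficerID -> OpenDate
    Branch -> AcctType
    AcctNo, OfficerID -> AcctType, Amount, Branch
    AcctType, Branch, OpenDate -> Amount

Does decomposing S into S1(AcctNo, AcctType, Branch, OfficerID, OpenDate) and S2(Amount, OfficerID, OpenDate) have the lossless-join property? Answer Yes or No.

Yes

Common attributes: {OfficerID, OpenDate}; their closure is {AcctType, Amount, Branch, OfficerID, OpenDate}.
Since S2 ⊆ {AcctType, Amount, Branch, OfficerID, OpenDate}, the intersection is a superkey of S2; the decomposition is lossless.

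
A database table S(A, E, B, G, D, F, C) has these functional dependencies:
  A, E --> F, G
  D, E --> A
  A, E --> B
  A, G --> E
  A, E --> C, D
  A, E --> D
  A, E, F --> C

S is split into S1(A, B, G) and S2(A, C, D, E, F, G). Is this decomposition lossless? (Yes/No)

The shared attributes are {A, G} and {A, G}⁺ = {A, B, C, D, E, F, G}.
This includes all of S1, so the common attributes are a superkey of S1 — the join is lossless.

Yes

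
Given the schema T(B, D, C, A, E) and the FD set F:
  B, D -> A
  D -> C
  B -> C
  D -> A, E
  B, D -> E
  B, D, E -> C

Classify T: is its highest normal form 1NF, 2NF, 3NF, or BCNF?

Candidate key: {B, D}. Prime attributes: {B, D}.
D -> C: {D}⁺ = {A, C, D, E}, which is not all of the attributes, so the left side is not a superkey — BCNF is violated.
Because {C} is non-prime and the left side of D -> C is not a superkey, the relation is not in 3NF.
The proper key subset {B} of {B, D} determines non-prime {C}, so the relation is not even in 2NF.

1NF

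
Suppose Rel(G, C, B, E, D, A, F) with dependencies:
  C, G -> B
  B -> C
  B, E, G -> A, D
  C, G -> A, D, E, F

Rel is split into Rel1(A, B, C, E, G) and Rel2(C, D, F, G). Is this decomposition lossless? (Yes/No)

Common attributes: {C, G}; their closure is {A, B, C, D, E, F, G}.
Rel1 is contained in that closure, so Rel1 ∩ Rel2 -> Rel1 holds and the join is lossless.

Yes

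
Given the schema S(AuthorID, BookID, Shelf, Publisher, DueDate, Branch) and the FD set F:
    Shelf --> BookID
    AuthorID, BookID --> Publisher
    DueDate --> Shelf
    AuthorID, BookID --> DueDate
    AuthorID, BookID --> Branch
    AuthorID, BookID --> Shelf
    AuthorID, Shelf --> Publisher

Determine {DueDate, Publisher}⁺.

{BookID, DueDate, Publisher, Shelf}

Start with {DueDate, Publisher}.
DueDate --> Shelf applies; add {Shelf} → now {DueDate, Publisher, Shelf}.
Shelf --> BookID applies; add {BookID} → now {BookID, DueDate, Publisher, Shelf}.
No further FD applies.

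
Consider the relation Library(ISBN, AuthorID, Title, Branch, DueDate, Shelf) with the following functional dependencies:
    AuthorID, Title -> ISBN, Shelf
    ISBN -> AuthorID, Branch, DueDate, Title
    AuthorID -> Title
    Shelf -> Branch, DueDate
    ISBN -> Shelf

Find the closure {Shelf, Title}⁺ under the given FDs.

{Branch, DueDate, Shelf, Title}

Start with {Shelf, Title}.
Shelf -> Branch, DueDate applies; add {Branch, DueDate} → now {Branch, DueDate, Shelf, Title}.
No further FD applies.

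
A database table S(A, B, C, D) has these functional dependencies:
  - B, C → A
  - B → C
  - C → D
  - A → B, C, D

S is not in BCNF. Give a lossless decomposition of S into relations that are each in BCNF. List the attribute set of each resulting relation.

Candidate keys of the original relation: {A}, {B}.
In {A, B, C, D}, {C} is not a superkey ({C}⁺ restricted to this set is {C, D}), so split on C → D into {C, D} and {A, B, C}.
{C, D}: every determinant is a superkey — BCNF.
{A, B, C}: every determinant is a superkey — BCNF.

{A, B, C}; {C, D}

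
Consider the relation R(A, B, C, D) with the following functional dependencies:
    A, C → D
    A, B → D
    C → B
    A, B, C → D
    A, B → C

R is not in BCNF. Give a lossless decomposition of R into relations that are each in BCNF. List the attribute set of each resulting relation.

Candidate keys of the original relation: {A, B}, {A, C}.
In {A, B, C, D}, {C} is not a superkey ({C}⁺ restricted to this set is {B, C}), so split on C → B into {B, C} and {A, C, D}.
{B, C} is in BCNF.
{A, C, D} is in BCNF.

{A, C, D}; {B, C}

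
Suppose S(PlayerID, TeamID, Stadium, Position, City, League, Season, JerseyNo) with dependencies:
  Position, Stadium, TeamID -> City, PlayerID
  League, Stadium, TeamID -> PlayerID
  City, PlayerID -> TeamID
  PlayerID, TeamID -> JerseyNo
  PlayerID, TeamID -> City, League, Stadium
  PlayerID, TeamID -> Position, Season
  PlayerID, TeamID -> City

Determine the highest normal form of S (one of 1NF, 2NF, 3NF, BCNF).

Candidate keys: {City, PlayerID}, {League, Stadium, TeamID}, {PlayerID, TeamID}, {Position, Stadium, TeamID}. Prime attributes: {City, League, PlayerID, Position, Stadium, TeamID}.
Each dependency's left side is a superkey — BCNF holds.

BCNF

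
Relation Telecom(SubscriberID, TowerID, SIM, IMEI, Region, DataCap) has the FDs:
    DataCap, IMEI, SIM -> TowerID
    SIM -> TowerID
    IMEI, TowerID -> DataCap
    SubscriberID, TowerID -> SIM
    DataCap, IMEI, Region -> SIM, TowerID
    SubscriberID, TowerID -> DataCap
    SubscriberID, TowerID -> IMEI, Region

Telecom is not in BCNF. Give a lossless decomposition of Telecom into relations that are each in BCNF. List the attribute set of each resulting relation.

{DataCap, IMEI, Region, SubscriberID}; {DataCap, IMEI, SIM}; {IMEI, Region, SIM}; {SIM, TowerID}

Candidate keys of the original relation: {DataCap, IMEI, Region, SubscriberID}, {SIM, SubscriberID}, {SubscriberID, TowerID}.
{DataCap, IMEI, Region, SIM, SubscriberID, TowerID}: {DataCap, IMEI, SIM} determines {DataCap, IMEI, SIM, TowerID} here but is not a superkey — split on DataCap, IMEI, SIM -> TowerID, giving {DataCap, IMEI, SIM, TowerID} and {DataCap, IMEI, Region, SIM, SubscriberID}.
{DataCap, IMEI, SIM, TowerID}: {SIM} determines {SIM, TowerID} here but is not a superkey — split on SIM -> TowerID, giving {SIM, TowerID} and {DataCap, IMEI, SIM}.
{SIM, TowerID} has no BCNF violation.
{DataCap, IMEI, SIM} has no BCNF violation.
{DataCap, IMEI, Region, SIM, SubscriberID}: {DataCap, IMEI, Region} determines {DataCap, IMEI, Region, SIM} here but is not a superkey — split on DataCap, IMEI, Region -> SIM, giving {DataCap, IMEI, Region, SIM} and {DataCap, IMEI, Region, SubscriberID}.
{DataCap, IMEI, Region, SIM}: {IMEI, SIM} determines {DataCap, IMEI, SIM} here but is not a superkey — split on IMEI, SIM -> DataCap, giving {DataCap, IMEI, SIM} and {IMEI, Region, SIM}.
{DataCap, IMEI, SIM} has no BCNF violation.
{IMEI, Region, SIM} has no BCNF violation.
{DataCap, IMEI, Region, SubscriberID} has no BCNF violation.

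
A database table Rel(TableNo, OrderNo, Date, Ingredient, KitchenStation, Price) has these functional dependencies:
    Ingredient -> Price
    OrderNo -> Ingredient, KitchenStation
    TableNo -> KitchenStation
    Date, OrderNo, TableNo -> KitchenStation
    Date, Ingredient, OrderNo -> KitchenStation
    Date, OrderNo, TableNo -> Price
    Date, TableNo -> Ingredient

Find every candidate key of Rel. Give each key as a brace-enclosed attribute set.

No FD produces {Date, OrderNo, TableNo}, so they must be in every candidate key.
{Date, OrderNo, TableNo} is a candidate key since {Date, OrderNo, TableNo}⁺ = {Date, Ingredient, KitchenStation, OrderNo, Price, TableNo} covers every attribute.
No smaller or unrelated set reaches every attribute, so there are no other keys.

{Date, OrderNo, TableNo}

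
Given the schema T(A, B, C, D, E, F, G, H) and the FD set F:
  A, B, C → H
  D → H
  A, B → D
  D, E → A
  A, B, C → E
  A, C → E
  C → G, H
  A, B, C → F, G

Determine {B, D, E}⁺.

{A, B, D, E, H}

Start with {B, D, E}.
D → H applies; add {H} → now {B, D, E, H}.
D, E → A applies; add {A} → now {A, B, D, E, H}.
No further FD applies.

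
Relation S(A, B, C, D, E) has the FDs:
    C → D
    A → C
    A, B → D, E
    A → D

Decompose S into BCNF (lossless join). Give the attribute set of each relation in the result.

{A, B, E}; {A, C}; {C, D}

Candidate key of the original relation: {A, B}.
{A, B, C, D, E}: {C} determines {C, D} here but is not a superkey — split on C → D, giving {C, D} and {A, B, C, E}.
{C, D} is in BCNF.
{A, B, C, E}: {A} determines {A, C} here but is not a superkey — split on A → C, giving {A, C} and {A, B, E}.
{A, C} is in BCNF.
{A, B, E} is in BCNF.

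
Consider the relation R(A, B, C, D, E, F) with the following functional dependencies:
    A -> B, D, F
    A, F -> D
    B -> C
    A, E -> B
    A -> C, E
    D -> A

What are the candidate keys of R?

{A}, {D}

{A}⁺ = {A, B, C, D, E, F} — all of the relation — so {A} is a candidate key.
{D}⁺ = {A, B, C, D, E, F} — all of the relation — so {D} is a candidate key.
No proper subset of any of these is a key, and no other minimal superkey exists.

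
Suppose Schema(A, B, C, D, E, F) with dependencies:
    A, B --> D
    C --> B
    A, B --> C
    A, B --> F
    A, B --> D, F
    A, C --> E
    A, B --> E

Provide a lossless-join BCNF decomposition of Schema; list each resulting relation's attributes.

Candidate keys of the original relation: {A, B}, {A, C}.
{A, B, C, D, E, F}: {C} determines {B, C} here but is not a superkey — split on C --> B, giving {B, C} and {A, C, D, E, F}.
{B, C} has no BCNF violation.
{A, C, D, E, F} has no BCNF violation.

{A, C, D, E, F}; {B, C}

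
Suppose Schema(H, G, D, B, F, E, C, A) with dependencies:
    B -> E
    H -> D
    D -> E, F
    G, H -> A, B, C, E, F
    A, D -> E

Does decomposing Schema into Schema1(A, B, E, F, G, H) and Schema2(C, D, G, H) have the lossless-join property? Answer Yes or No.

The shared attributes are {G, H} and {G, H}⁺ = {A, B, C, D, E, F, G, H}.
This includes all of Schema1, so the common attributes are a superkey of Schema1 — the join is lossless.

Yes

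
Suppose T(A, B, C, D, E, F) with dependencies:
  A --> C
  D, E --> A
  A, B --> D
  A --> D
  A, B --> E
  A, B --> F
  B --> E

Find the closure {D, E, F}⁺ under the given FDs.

Start with {D, E, F}.
D, E --> A applies; add {A} → now {A, D, E, F}.
A --> C applies; add {C} → now {A, C, D, E, F}.
No further FD applies.

{A, C, D, E, F}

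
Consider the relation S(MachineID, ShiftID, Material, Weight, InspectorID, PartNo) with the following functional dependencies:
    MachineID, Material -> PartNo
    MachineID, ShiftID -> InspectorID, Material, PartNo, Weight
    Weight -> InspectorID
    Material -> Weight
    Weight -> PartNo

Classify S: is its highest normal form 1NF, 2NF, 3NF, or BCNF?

Candidate key: {MachineID, ShiftID}. Prime attributes: {MachineID, ShiftID}.
For MachineID, Material -> PartNo we have {MachineID, Material}⁺ = {InspectorID, MachineID, Material, PartNo, Weight}; {MachineID, Material} is not a superkey, so BCNF fails.
MachineID, Material -> PartNo has non-prime {PartNo} on the right and a non-superkey on the left, so 3NF fails.
No proper subset of a key has a non-prime attribute in its closure, so there is no partial dependency; 2NF holds.

2NF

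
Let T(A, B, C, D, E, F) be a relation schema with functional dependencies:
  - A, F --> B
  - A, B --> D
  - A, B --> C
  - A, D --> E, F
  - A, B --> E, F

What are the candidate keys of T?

{A, B}, {A, D}, {A, F}

No FD produces {A}, so it must be in every candidate key.
{A, B} is a candidate key since {A, B}⁺ = {A, B, C, D, E, F} covers every attribute.
{A, D} is a candidate key since {A, D}⁺ = {A, B, C, D, E, F} covers every attribute.
{A, F} is a candidate key since {A, F}⁺ = {A, B, C, D, E, F} covers every attribute.
These are minimal and exhaustive — every other superkey contains one of them.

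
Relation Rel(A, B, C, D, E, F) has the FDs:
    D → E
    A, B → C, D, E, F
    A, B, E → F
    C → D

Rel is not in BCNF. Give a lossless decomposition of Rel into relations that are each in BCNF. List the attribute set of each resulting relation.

Candidate key of the original relation: {A, B}.
Within {A, B, C, D, E, F}: {D}⁺ ∩ {A, B, C, D, E, F} = {D, E}, not the whole set, so D → E violates BCNF; decompose into {D, E} and {A, B, C, D, F}.
{D, E}: every determinant is a superkey — BCNF.
Within {A, B, C, D, F}: {C}⁺ ∩ {A, B, C, D, F} = {C, D}, not the whole set, so C → D violates BCNF; decompose into {C, D} and {A, B, C, F}.
{C, D}: every determinant is a superkey — BCNF.
{A, B, C, F}: every determinant is a superkey — BCNF.

{A, B, C, F}; {C, D}; {D, E}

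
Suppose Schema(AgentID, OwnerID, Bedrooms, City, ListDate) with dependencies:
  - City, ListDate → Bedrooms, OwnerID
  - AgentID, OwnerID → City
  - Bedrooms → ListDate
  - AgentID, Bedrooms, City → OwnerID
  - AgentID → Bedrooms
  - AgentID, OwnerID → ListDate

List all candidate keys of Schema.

{AgentID, City}, {AgentID, OwnerID}

{AgentID} never appears on the right of any FD, so every key must include it.
{AgentID, City}⁺ = {AgentID, Bedrooms, City, ListDate, OwnerID} — all of the relation — so {AgentID, City} is a candidate key.
{AgentID, OwnerID}⁺ = {AgentID, Bedrooms, City, ListDate, OwnerID} — all of the relation — so {AgentID, OwnerID} is a candidate key.
No proper subset of any of these is a key, and no other minimal superkey exists.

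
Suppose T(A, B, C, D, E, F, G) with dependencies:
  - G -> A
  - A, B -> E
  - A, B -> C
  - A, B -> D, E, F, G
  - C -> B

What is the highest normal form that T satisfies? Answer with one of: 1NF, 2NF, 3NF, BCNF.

Candidate keys: {A, B}, {A, C}, {B, G}, {C, G}. Prime attributes: {A, B, C, G}.
G -> A: {G}⁺ = {A, G}, which is not all of the attributes, so the left side is not a superkey — BCNF is violated.
Its right-hand attributes {A} are all prime, as are those of every other non-superkey FD — the relation is in 3NF.

3NF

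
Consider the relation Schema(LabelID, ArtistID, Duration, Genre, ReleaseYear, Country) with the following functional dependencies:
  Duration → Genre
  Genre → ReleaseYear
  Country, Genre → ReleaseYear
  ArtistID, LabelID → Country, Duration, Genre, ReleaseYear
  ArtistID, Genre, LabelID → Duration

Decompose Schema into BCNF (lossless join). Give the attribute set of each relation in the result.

Candidate key of the original relation: {ArtistID, LabelID}.
{ArtistID, Country, Duration, Genre, LabelID, ReleaseYear}: {Duration} determines {Duration, Genre, ReleaseYear} here but is not a superkey — split on Duration → Genre, ReleaseYear, giving {Duration, Genre, ReleaseYear} and {ArtistID, Country, Duration, LabelID}.
{Duration, Genre, ReleaseYear}: {Genre} determines {Genre, ReleaseYear} here but is not a superkey — split on Genre → ReleaseYear, giving {Genre, ReleaseYear} and {Duration, Genre}.
{Genre, ReleaseYear} has no BCNF violation.
{Duration, Genre} has no BCNF violation.
{ArtistID, Country, Duration, LabelID} has no BCNF violation.

{ArtistID, Country, Duration, LabelID}; {Duration, Genre}; {Genre, ReleaseYear}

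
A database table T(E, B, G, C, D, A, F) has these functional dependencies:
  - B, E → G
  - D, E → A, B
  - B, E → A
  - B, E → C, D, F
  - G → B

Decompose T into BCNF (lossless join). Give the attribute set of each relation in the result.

{A, C, D, E, F, G}; {B, G}

Candidate keys of the original relation: {B, E}, {D, E}, {E, G}.
Within {A, B, C, D, E, F, G}: {G}⁺ ∩ {A, B, C, D, E, F, G} = {B, G}, not the whole set, so G → B violates BCNF; decompose into {B, G} and {A, C, D, E, F, G}.
{B, G}: every determinant is a superkey — BCNF.
{A, C, D, E, F, G}: every determinant is a superkey — BCNF.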